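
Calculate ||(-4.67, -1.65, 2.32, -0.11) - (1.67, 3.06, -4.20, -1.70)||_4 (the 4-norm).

(Σ|x_i - y_i|^4)^(1/4) = (|-4.67 - 1.67|^4 + |-1.65 - 3.06|^4 + |2.32 - (-4.2)|^4 + |-0.11 - (-1.7)|^4)^(1/4)
= (6.34^4 + 4.71^4 + 6.52^4 + 1.59^4)^(1/4) ≈ (1615.6863 + 492.1343 + 1807.1341 + 6.3913)^(1/4) = (3921.346)^(1/4) ≈ 7.9133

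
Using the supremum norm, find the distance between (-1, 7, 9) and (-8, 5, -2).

max(|x_i - y_i|) = max(|-1 - (-8)|, |7 - 5|, |9 - (-2)|) = max(7, 2, 11) = 11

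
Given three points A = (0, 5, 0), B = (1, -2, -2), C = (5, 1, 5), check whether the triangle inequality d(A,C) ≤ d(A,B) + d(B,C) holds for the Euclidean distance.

d(A,B) = √(1² + 7² + 2²) = √54 ≈ 7.3485, d(B,C) = √(4² + 3² + 7²) = √74 ≈ 8.6023, d(A,C) = √(5² + 4² + 5²) = √66 ≈ 8.124.
d(A,C) ≈ 8.124 ≤ 7.3485 + 8.6023 = 15.9508. Triangle inequality is satisfied.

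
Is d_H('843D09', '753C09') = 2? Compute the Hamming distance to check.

Differing positions: 1, 2, 4. Hamming distance = 3, so the claim that d_H = 2 is false.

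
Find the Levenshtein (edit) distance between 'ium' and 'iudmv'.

Let D[i][j] be the edit distance between the first i characters of 'ium' and the first j characters of 'iudmv', with D[i][0] = i, D[0][j] = j, and D[i][j] = D[i-1][j-1] if the characters match, else 1 + min(D[i-1][j], D[i][j-1], D[i-1][j-1]). Filling the table (rows: prefixes of 'ium', columns: prefixes of 'iudmv'):
     ε  i  u  d  m  v
  ε  0  1  2  3  4  5
  i  1  0  1  2  3  4
  u  2  1  0  1  2  3
  m  3  2  1  1  1  2
The bottom-right entry gives D[3][5] = 2, so no sequence of fewer than 2 edits works. Backtracking through the table gives one optimal edit sequence (2 edits):
  ium → iudm (ins d @3)
  iudm → iudmv (ins v @5)
Edit distance = 2.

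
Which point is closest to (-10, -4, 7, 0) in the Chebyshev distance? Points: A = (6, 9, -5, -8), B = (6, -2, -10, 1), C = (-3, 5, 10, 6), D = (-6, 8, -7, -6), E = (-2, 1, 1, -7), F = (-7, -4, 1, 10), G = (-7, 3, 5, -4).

Distances: d(A) = 16, d(B) = 17, d(C) = 9, d(D) = 14, d(E) = 8, d(F) = 10, d(G) = 7. Nearest: G = (-7, 3, 5, -4) with distance 7.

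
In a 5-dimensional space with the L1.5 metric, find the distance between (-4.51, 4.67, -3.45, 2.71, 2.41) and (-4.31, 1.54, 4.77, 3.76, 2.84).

(Σ|x_i - y_i|^1.5)^(1/1.5) = (|-4.51 - (-4.31)|^1.5 + |4.67 - 1.54|^1.5 + |-3.45 - 4.77|^1.5 + |2.71 - 3.76|^1.5 + |2.41 - 2.84|^1.5)^(1/1.5)
= (0.2^1.5 + 3.13^1.5 + 8.22^1.5 + 1.05^1.5 + 0.43^1.5)^(1/1.5) ≈ (0.0894 + 5.5375 + 23.5672 + 1.0759 + 0.282)^(1/1.5) = (30.552)^(1/1.5) ≈ 9.773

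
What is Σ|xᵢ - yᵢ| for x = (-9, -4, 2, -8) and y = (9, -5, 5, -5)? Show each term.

Σ|x_i - y_i| = |-9 - 9| + |-4 - (-5)| + |2 - 5| + |-8 - (-5)| = 18 + 1 + 3 + 3 = 25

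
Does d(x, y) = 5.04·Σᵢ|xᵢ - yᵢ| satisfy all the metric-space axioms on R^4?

Yes. The L1 (Manhattan) norm induces a metric on R^4, and multiplying a metric by a positive constant 5.04 > 0 preserves all four axioms: non-negativity (5.04·||x-y|| ≥ 0), identity (5.04·||x-y|| = 0 ⟺ ||x-y|| = 0 ⟺ x = y), symmetry (||x-y|| = ||y-x||), and the triangle inequality (5.04·||x-z|| ≤ 5.04·||x-y|| + 5.04·||y-z||). So d is a metric.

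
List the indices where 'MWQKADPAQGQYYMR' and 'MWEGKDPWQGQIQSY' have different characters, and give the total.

Differing positions: 3, 4, 5, 8, 12, 13, 14, 15. Hamming distance = 8.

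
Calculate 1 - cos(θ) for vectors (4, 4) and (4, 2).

With u = (4, 4), v = (4, 2):
u·v = 4·4 + 4·2 = 16 + 8 = 24.
|u| = √(4² + 4²) = √32, |v| = √(4² + 2²) = √20, so |u||v| = √(32·20) = √640.
cos θ = (u·v)/(|u||v|) = 24/√640 ≈ 0.9487
Cosine distance = 1 - cos θ ≈ 1 - 0.9487 = 0.0513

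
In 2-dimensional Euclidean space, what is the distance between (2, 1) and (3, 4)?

√(Σ(x_i - y_i)²) = √((2 - 3)² + (1 - 4)²)
= √((-1)² + (-3)²) = √(1 + 9) = √10 ≈ 3.1623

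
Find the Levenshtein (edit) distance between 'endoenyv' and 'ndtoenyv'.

Let D[i][j] be the edit distance between the first i characters of 'endoenyv' and the first j characters of 'ndtoenyv', with D[i][0] = i, D[0][j] = j, and D[i][j] = D[i-1][j-1] if the characters match, else 1 + min(D[i-1][j], D[i][j-1], D[i-1][j-1]). Filling the table (rows: prefixes of 'endoenyv', columns: prefixes of 'ndtoenyv'):
     ε  n  d  t  o  e  n  y  v
  ε  0  1  2  3  4  5  6  7  8
  e  1  1  2  3  4  4  5  6  7
  n  2  1  2  3  4  5  4  5  6
  d  3  2  1  2  3  4  5  5  6
  o  4  3  2  2  2  3  4  5  6
  e  5  4  3  3  3  2  3  4  5
  n  6  5  4  4  4  3  2  3  4
  y  7  6  5  5  5  4  3  2  3
  v  8  7  6  6  6  5  4  3  2
The bottom-right entry gives D[8][8] = 2, so no sequence of fewer than 2 edits works. Backtracking through the table gives one optimal edit sequence (2 edits):
  endoenyv → ndoenyv (del e @1)
  ndoenyv → ndtoenyv (ins t @3)
Edit distance = 2.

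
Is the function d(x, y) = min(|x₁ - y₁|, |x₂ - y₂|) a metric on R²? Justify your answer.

No. d fails identity of indiscernibles: take x = (5, 0) and y = (5, 2). Then d(x,y) = min(|5 - 5|, |0 - 2|) = min(0, 2) = 0, yet x ≠ y.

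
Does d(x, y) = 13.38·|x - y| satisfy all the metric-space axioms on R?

Yes. Since |x - y| is a metric on R and 13.38 > 0, the positive scalar multiple 13.38·|x - y| is also a metric: scaling by a positive constant preserves non-negativity, identity (d=0 ⟺ |x-y|=0 ⟺ x=y), symmetry, and the triangle inequality.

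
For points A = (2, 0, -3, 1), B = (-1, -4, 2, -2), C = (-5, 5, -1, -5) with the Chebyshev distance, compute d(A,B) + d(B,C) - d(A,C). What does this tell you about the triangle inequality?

d(A,B) = max(3, 4, 5, 3) = 5, d(B,C) = max(4, 9, 3, 3) = 9, d(A,C) = max(7, 5, 2, 6) = 7.
d(A,B) + d(B,C) - d(A,C) = 5 + 9 - 7 = 14 - 7 = 7. This is ≥ 0, so the triangle inequality holds for these points.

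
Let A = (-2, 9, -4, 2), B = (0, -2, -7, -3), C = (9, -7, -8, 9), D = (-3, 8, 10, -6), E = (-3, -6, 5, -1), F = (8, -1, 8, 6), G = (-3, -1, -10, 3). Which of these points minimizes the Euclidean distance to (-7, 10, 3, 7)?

Distances: d(A) = 10, d(B) ≈ 19.8242, d(C) ≈ 25.8844, d(D) ≈ 15.4272, d(E) ≈ 18.4391, d(F) ≈ 19.2873, d(G) ≈ 17.9444. Nearest: A = (-2, 9, -4, 2) with distance 10.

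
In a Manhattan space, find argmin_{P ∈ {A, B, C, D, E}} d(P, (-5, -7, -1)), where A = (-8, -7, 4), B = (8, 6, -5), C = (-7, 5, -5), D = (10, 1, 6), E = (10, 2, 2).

Distances: d(A) = 8, d(B) = 30, d(C) = 18, d(D) = 30, d(E) = 27. Nearest: A = (-8, -7, 4) with distance 8.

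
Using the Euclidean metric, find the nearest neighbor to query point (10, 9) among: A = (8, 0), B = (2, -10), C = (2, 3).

Distances: d(A) ≈ 9.2195, d(B) ≈ 20.6155, d(C) = 10. Nearest: A = (8, 0) with distance 9.2195.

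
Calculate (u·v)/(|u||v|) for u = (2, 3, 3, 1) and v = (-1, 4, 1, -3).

With u = (2, 3, 3, 1), v = (-1, 4, 1, -3):
u·v = 2·(-1) + 3·4 + 3·1 + 1·(-3) = (-2) + 12 + 3 + (-3) = 10.
|u| = √(2² + 3² + 3² + 1²) = √23, |v| = √((-1)² + 4² + 1² + (-3)²) = √27, so |u||v| = √(23·27) = √621.
cos θ = (u·v)/(|u||v|) = 10/√621 ≈ 0.4013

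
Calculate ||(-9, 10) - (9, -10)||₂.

√(Σ(x_i - y_i)²) = √((-9 - 9)² + (10 - (-10))²)
= √((-18)² + 20²) = √(324 + 400) = √724 ≈ 26.9072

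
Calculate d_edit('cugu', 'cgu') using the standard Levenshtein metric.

Let D[i][j] be the edit distance between the first i characters of 'cugu' and the first j characters of 'cgu', with D[i][0] = i, D[0][j] = j, and D[i][j] = D[i-1][j-1] if the characters match, else 1 + min(D[i-1][j], D[i][j-1], D[i-1][j-1]). Filling the table (rows: prefixes of 'cugu', columns: prefixes of 'cgu'):
     ε  c  g  u
  ε  0  1  2  3
  c  1  0  1  2
  u  2  1  1  1
  g  3  2  1  2
  u  4  3  2  1
The bottom-right entry gives D[4][3] = 1, so no sequence of fewer than 1 edit works. Backtracking through the table gives one optimal edit sequence (1 edit):
  cugu → cgu (del u @2)
Edit distance = 1.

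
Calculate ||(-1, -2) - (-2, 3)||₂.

√(Σ(x_i - y_i)²) = √((-1 - (-2))² + (-2 - 3)²)
= √(1² + (-5)²) = √(1 + 25) = √26 ≈ 5.099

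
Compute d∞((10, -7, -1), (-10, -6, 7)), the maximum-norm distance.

max(|x_i - y_i|) = max(|10 - (-10)|, |-7 - (-6)|, |-1 - 7|) = max(20, 1, 8) = 20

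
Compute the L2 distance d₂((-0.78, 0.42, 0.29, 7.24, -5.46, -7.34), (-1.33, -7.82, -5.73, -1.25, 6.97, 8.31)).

√(Σ(x_i - y_i)²) = √((-0.78 - (-1.33))² + (0.42 - (-7.82))² + (0.29 - (-5.73))² + (7.24 - (-1.25))² + (-5.46 - 6.97)² + (-7.34 - 8.31)²)
= √(0.55² + 8.24² + 6.02² + 8.49² + (-12.43)² + (-15.65)²) = √(0.3025 + 67.8976 + 36.2404 + 72.0801 + 154.5049 + 244.9225) = √575.948 ≈ 23.9989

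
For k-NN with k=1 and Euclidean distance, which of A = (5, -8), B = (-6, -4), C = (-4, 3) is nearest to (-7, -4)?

Distances: d(A) ≈ 12.6491, d(B) = 1, d(C) ≈ 7.6158. Nearest: B = (-6, -4) with distance 1.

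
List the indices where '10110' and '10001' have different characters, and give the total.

Differing positions: 3, 4, 5. Hamming distance = 3.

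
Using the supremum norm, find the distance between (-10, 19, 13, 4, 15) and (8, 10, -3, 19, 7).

max(|x_i - y_i|) = max(|-10 - 8|, |19 - 10|, |13 - (-3)|, |4 - 19|, |15 - 7|) = max(18, 9, 16, 15, 8) = 18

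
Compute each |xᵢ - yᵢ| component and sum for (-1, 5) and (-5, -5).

Σ|x_i - y_i| = |-1 - (-5)| + |5 - (-5)| = 4 + 10 = 14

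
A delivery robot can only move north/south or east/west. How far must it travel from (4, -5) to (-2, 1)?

Σ|x_i - y_i| = |4 - (-2)| + |-5 - 1| = 6 + 6 = 12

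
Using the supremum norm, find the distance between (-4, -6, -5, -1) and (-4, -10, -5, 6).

max(|x_i - y_i|) = max(|-4 - (-4)|, |-6 - (-10)|, |-5 - (-5)|, |-1 - 6|) = max(0, 4, 0, 7) = 7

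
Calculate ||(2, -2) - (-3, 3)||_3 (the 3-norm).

(Σ|x_i - y_i|^3)^(1/3) = (|2 - (-3)|^3 + |-2 - 3|^3)^(1/3)
= (5^3 + 5^3)^(1/3) = (125 + 125)^(1/3) = (250)^(1/3) ≈ 6.2996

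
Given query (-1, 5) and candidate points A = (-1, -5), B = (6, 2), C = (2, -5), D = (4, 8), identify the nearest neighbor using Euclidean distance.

Distances: d(A) = 10, d(B) ≈ 7.6158, d(C) ≈ 10.4403, d(D) ≈ 5.831. Nearest: D = (4, 8) with distance 5.831.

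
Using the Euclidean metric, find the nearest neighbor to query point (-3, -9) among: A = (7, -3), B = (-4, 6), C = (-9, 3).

Distances: d(A) ≈ 11.6619, d(B) ≈ 15.0333, d(C) ≈ 13.4164. Nearest: A = (7, -3) with distance 11.6619.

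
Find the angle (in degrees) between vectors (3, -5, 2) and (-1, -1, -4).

With u = (3, -5, 2), v = (-1, -1, -4):
u·v = 3·(-1) + (-5)·(-1) + 2·(-4) = (-3) + 5 + (-8) = -6.
|u| = √(3² + (-5)² + 2²) = √38, |v| = √((-1)² + (-1)² + (-4)²) = √18, so |u||v| = √(38·18) = √684.
cos θ = (u·v)/(|u||v|) = -6/√684 ≈ -0.229416
θ = arccos(-0.229416) ≈ 103.26°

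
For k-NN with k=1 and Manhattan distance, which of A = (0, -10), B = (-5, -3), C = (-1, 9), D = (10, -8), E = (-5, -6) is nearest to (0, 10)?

Distances: d(A) = 20, d(B) = 18, d(C) = 2, d(D) = 28, d(E) = 21. Nearest: C = (-1, 9) with distance 2.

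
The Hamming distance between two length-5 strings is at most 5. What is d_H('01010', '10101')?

Differing positions: 1, 2, 3, 4, 5. Hamming distance = 5. The maximum possible Hamming distance for length-5 strings is 5, so d_H/5 = 5/5 = 1.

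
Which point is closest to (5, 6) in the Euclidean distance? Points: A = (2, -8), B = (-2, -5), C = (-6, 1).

Distances: d(A) ≈ 14.3178, d(B) ≈ 13.0384, d(C) ≈ 12.083. Nearest: C = (-6, 1) with distance 12.083.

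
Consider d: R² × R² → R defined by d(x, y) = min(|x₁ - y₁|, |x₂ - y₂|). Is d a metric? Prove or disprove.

No. d fails identity of indiscernibles: take x = (3, 0) and y = (3, 5). Then d(x,y) = min(|3 - 3|, |0 - 5|) = min(0, 5) = 0, yet x ≠ y.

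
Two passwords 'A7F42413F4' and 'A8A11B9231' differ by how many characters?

Differing positions: 2, 3, 4, 5, 6, 7, 8, 9, 10. Hamming distance = 9.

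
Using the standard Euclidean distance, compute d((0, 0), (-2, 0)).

(Σ|x_i - y_i|^2)^(1/2) = (|0 - (-2)|^2 + |0 - 0|^2)^(1/2)
= (2^2 + 0^2)^(1/2) = (4 + 0)^(1/2) = (4)^(1/2) = 2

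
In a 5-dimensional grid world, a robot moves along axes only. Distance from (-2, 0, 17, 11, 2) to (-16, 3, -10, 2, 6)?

Σ|x_i - y_i| = |-2 - (-16)| + |0 - 3| + |17 - (-10)| + |11 - 2| + |2 - 6| = 14 + 3 + 27 + 9 + 4 = 57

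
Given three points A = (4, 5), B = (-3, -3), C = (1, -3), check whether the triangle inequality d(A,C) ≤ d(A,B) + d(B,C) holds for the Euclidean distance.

d(A,B) = √(7² + 8²) = √113 ≈ 10.6301, d(B,C) = √(4² + 0²) = √16 = 4, d(A,C) = √(3² + 8²) = √73 ≈ 8.544.
d(A,C) ≈ 8.544 ≤ 10.6301 + 4 = 14.6301. Triangle inequality is satisfied.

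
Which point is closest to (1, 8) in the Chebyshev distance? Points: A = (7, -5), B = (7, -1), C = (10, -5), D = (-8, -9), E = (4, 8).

Distances: d(A) = 13, d(B) = 9, d(C) = 13, d(D) = 17, d(E) = 3. Nearest: E = (4, 8) with distance 3.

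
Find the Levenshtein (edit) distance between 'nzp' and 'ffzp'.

Let D[i][j] be the edit distance between the first i characters of 'nzp' and the first j characters of 'ffzp', with D[i][0] = i, D[0][j] = j, and D[i][j] = D[i-1][j-1] if the characters match, else 1 + min(D[i-1][j], D[i][j-1], D[i-1][j-1]). Filling the table (rows: prefixes of 'nzp', columns: prefixes of 'ffzp'):
     ε  f  f  z  p
  ε  0  1  2  3  4
  n  1  1  2  3  4
  z  2  2  2  2  3
  p  3  3  3  3  2
The bottom-right entry gives D[3][4] = 2, so no sequence of fewer than 2 edits works. Backtracking through the table gives one optimal edit sequence (2 edits):
  nzp → fnzp (ins f @1)
  fnzp → ffzp (sub n→f @2)
Edit distance = 2.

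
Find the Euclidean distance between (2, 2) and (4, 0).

√(Σ(x_i - y_i)²) = √((2 - 4)² + (2 - 0)²)
= √((-2)² + 2²) = √(4 + 4) = √8 ≈ 2.8284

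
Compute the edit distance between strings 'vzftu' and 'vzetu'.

Let D[i][j] be the edit distance between the first i characters of 'vzftu' and the first j characters of 'vzetu', with D[i][0] = i, D[0][j] = j, and D[i][j] = D[i-1][j-1] if the characters match, else 1 + min(D[i-1][j], D[i][j-1], D[i-1][j-1]). Filling the table (rows: prefixes of 'vzftu', columns: prefixes of 'vzetu'):
     ε  v  z  e  t  u
  ε  0  1  2  3  4  5
  v  1  0  1  2  3  4
  z  2  1  0  1  2  3
  f  3  2  1  1  2  3
  t  4  3  2  2  1  2
  u  5  4  3  3  2  1
The bottom-right entry gives D[5][5] = 1, so no sequence of fewer than 1 edit works. Backtracking through the table gives one optimal edit sequence (1 edit):
  vzftu → vzetu (sub f→e @3)
Edit distance = 1.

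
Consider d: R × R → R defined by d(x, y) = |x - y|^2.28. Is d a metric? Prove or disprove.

No. d(x,y) = |x-y|^2.28 fails the triangle inequality since p = 2.28 > 1. Counterexample: x = 3, y = 4, z = 15. d(x,z) = |3 - 15|^2.28 = 12^2.28 ≈ 288.7575, but d(x,y) + d(y,z) = 1^2.28 + 11^2.28 ≈ 1 + 236.7965 = 237.7965. Since 288.7575 > 237.7965, the triangle inequality is violated.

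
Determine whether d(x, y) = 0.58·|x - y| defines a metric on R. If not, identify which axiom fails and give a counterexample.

Yes. Since |x - y| is a metric on R and 0.58 > 0, the positive scalar multiple 0.58·|x - y| is also a metric: scaling by a positive constant preserves non-negativity, identity (d=0 ⟺ |x-y|=0 ⟺ x=y), symmetry, and the triangle inequality.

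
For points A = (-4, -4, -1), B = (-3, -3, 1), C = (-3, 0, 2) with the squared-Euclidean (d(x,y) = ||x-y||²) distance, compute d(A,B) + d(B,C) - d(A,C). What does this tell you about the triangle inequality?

d(A,B) = 1² + 1² + 2² = 6, d(B,C) = 0² + 3² + 1² = 10, d(A,C) = 1² + 4² + 3² = 26.
d(A,B) + d(B,C) - d(A,C) = 6 + 10 - 26 = 16 - 26 = -10. This is < 0, so the triangle inequality FAILS for these points (squared-Euclidean is not a metric).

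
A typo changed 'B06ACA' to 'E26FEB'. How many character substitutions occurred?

Differing positions: 1, 2, 4, 5, 6. Hamming distance = 5.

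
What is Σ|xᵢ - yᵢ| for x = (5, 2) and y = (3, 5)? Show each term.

Σ|x_i - y_i| = |5 - 3| + |2 - 5| = 2 + 3 = 5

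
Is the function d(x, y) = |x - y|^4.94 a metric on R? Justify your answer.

No. d(x,y) = |x-y|^4.94 fails the triangle inequality since p = 4.94 > 1. Counterexample: x = -1, y = 8, z = 19. d(x,z) = |-1 - 19|^4.94 = 20^4.94 ≈ 2673549.1875, but d(x,y) + d(y,z) = 9^4.94 + 11^4.94 ≈ 51755.6773 + 139469.6993 = 191225.3766. Since 2673549.1875 > 191225.3766, the triangle inequality is violated.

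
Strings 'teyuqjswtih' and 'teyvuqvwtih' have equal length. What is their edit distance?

Let D[i][j] be the edit distance between the first i characters of 'teyuqjswtih' and the first j characters of 'teyvuqvwtih', with D[i][0] = i, D[0][j] = j, and D[i][j] = D[i-1][j-1] if the characters match, else 1 + min(D[i-1][j], D[i][j-1], D[i-1][j-1]). Filling the table (rows: prefixes of 'teyuqjswtih', columns: prefixes of 'teyvuqvwtih'):
     ε  t  e  y  v  u  q  v  w  t  i  h
  ε  0  1  2  3  4  5  6  7  8  9 10 11
  t  1  0  1  2  3  4  5  6  7  8  9 10
  e  2  1  0  1  2  3  4  5  6  7  8  9
  y  3  2  1  0  1  2  3  4  5  6  7  8
  u  4  3  2  1  1  1  2  3  4  5  6  7
  q  5  4  3  2  2  2  1  2  3  4  5  6
  j  6  5  4  3  3  3  2  2  3  4  5  6
  s  7  6  5  4  4  4  3  3  3  4  5  6
  w  8  7  6  5  5  5  4  4  3  4  5  6
  t  9  8  7  6  6  6  5  5  4  3  4  5
  i 10  9  8  7  7  7  6  6  5  4  3  4
  h 11 10  9  8  8  8  7  7  6  5  4  3
The bottom-right entry gives D[11][11] = 3, so no sequence of fewer than 3 edits works. Backtracking through the table gives one optimal edit sequence (3 edits):
  teyuqjswtih → teyvuqjswtih (ins v @4)
  teyvuqjswtih → teyvuqswtih (del j @7)
  teyvuqswtih → teyvuqvwtih (sub s→v @7)
Edit distance = 3.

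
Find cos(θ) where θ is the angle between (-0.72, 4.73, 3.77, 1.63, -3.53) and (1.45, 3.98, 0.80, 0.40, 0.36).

With u = (-0.72, 4.73, 3.77, 1.63, -3.53), v = (1.45, 3.98, 0.80, 0.40, 0.36):
u·v = (-0.72)·1.45 + 4.73·3.98 + 3.77·0.8 + 1.63·0.4 + (-3.53)·0.36 = (-1.044) + 18.8254 + 3.016 + 0.652 + (-1.2708) = 20.1786.
|u| = √((-0.72)² + 4.73² + 3.77² + 1.63² + (-3.53)²) = √(0.5184 + 22.3729 + 14.2129 + 2.6569 + 12.4609) = √52.222, |v| = √(1.45² + 3.98² + 0.8² + 0.4² + 0.36²) = √(2.1025 + 15.8404 + 0.64 + 0.16 + 0.1296) = √18.8725.
cos θ = (u·v)/(|u||v|) = 20.1786/(√52.222·√18.8725) ≈ 0.6428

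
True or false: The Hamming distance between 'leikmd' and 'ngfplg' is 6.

Differing positions: 1, 2, 3, 4, 5, 6. Hamming distance = 6, so the claim is true.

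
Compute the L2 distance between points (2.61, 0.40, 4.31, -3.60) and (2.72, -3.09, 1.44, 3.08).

(Σ|x_i - y_i|^2)^(1/2) = (|2.61 - 2.72|^2 + |0.4 - (-3.09)|^2 + |4.31 - 1.44|^2 + |-3.6 - 3.08|^2)^(1/2)
= (0.11^2 + 3.49^2 + 2.87^2 + 6.68^2)^(1/2) = (0.0121 + 12.1801 + 8.2369 + 44.6224)^(1/2) = (65.0515)^(1/2) ≈ 8.0655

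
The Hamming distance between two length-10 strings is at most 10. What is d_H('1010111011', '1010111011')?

Differing positions: none. Hamming distance = 0. The maximum possible Hamming distance for length-10 strings is 10, so d_H/10 = 0/10 = 0.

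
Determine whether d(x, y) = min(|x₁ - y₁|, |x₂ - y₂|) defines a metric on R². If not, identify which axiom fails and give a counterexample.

No. d fails identity of indiscernibles: take x = (2, 0) and y = (2, 3). Then d(x,y) = min(|2 - 2|, |0 - 3|) = min(0, 3) = 0, yet x ≠ y.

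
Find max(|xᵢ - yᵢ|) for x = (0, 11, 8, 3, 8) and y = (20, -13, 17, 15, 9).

max(|x_i - y_i|) = max(|0 - 20|, |11 - (-13)|, |8 - 17|, |3 - 15|, |8 - 9|) = max(20, 24, 9, 12, 1) = 24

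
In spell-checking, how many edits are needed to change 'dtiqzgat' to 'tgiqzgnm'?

Let D[i][j] be the edit distance between the first i characters of 'dtiqzgat' and the first j characters of 'tgiqzgnm', with D[i][0] = i, D[0][j] = j, and D[i][j] = D[i-1][j-1] if the characters match, else 1 + min(D[i-1][j], D[i][j-1], D[i-1][j-1]). Filling the table (rows: prefixes of 'dtiqzgat', columns: prefixes of 'tgiqzgnm'):
     ε  t  g  i  q  z  g  n  m
  ε  0  1  2  3  4  5  6  7  8
  d  1  1  2  3  4  5  6  7  8
  t  2  1  2  3  4  5  6  7  8
  i  3  2  2  2  3  4  5  6  7
  q  4  3  3  3  2  3  4  5  6
  z  5  4  4  4  3  2  3  4  5
  g  6  5  4  5  4  3  2  3  4
  a  7  6  5  5  5  4  3  3  4
  t  8  7  6  6  6  5  4  4  4
The bottom-right entry gives D[8][8] = 4, so no sequence of fewer than 4 edits works. Backtracking through the table gives one optimal edit sequence (4 edits):
  dtiqzgat → ttiqzgat (sub d→t @1)
  ttiqzgat → tgiqzgat (sub t→g @2)
  tgiqzgat → tgiqzgnt (sub a→n @7)
  tgiqzgnt → tgiqzgnm (sub t→m @8)
Edit distance = 4.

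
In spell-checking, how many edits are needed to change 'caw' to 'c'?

Let D[i][j] be the edit distance between the first i characters of 'caw' and the first j characters of 'c', with D[i][0] = i, D[0][j] = j, and D[i][j] = D[i-1][j-1] if the characters match, else 1 + min(D[i-1][j], D[i][j-1], D[i-1][j-1]). Filling the table (rows: prefixes of 'caw', columns: prefixes of 'c'):
     ε  c
  ε  0  1
  c  1  0
  a  2  1
  w  3  2
The bottom-right entry gives D[3][1] = 2, so no sequence of fewer than 2 edits works. Backtracking through the table gives one optimal edit sequence (2 edits):
  caw → cw (del a @2)
  cw → c (del w @2)
Edit distance = 2.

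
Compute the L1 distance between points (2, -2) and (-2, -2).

Σ|x_i - y_i| = |2 - (-2)| + |-2 - (-2)| = 4 + 0 = 4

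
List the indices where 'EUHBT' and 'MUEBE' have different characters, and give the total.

Differing positions: 1, 3, 5. Hamming distance = 3.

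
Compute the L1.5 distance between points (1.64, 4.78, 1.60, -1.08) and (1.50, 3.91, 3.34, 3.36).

(Σ|x_i - y_i|^1.5)^(1/1.5) = (|1.64 - 1.5|^1.5 + |4.78 - 3.91|^1.5 + |1.6 - 3.34|^1.5 + |-1.08 - 3.36|^1.5)^(1/1.5)
= (0.14^1.5 + 0.87^1.5 + 1.74^1.5 + 4.44^1.5)^(1/1.5) ≈ (0.0524 + 0.8115 + 2.2952 + 9.3557)^(1/1.5) = (12.5148)^(1/1.5) ≈ 5.3903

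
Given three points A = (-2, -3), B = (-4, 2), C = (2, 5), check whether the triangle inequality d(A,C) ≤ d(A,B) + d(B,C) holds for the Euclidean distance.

d(A,B) = √(2² + 5²) = √29 ≈ 5.3852, d(B,C) = √(6² + 3²) = √45 ≈ 6.7082, d(A,C) = √(4² + 8²) = √80 ≈ 8.9443.
d(A,C) ≈ 8.9443 ≤ 5.3852 + 6.7082 = 12.0934. Triangle inequality is satisfied.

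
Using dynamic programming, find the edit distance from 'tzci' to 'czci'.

Let D[i][j] be the edit distance between the first i characters of 'tzci' and the first j characters of 'czci', with D[i][0] = i, D[0][j] = j, and D[i][j] = D[i-1][j-1] if the characters match, else 1 + min(D[i-1][j], D[i][j-1], D[i-1][j-1]). Filling the table (rows: prefixes of 'tzci', columns: prefixes of 'czci'):
     ε  c  z  c  i
  ε  0  1  2  3  4
  t  1  1  2  3  4
  z  2  2  1  2  3
  c  3  2  2  1  2
  i  4  3  3  2  1
The bottom-right entry gives D[4][4] = 1, so no sequence of fewer than 1 edit works. Backtracking through the table gives one optimal edit sequence (1 edit):
  tzci → czci (sub t→c @1)
Edit distance = 1.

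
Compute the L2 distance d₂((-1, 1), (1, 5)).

√(Σ(x_i - y_i)²) = √((-1 - 1)² + (1 - 5)²)
= √((-2)² + (-4)²) = √(4 + 16) = √20 ≈ 4.4721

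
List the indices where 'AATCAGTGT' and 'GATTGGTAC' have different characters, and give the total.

Differing positions: 1, 4, 5, 8, 9. Hamming distance = 5.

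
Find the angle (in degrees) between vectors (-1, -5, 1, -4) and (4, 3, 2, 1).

With u = (-1, -5, 1, -4), v = (4, 3, 2, 1):
u·v = (-1)·4 + (-5)·3 + 1·2 + (-4)·1 = (-4) + (-15) + 2 + (-4) = -21.
|u| = √((-1)² + (-5)² + 1² + (-4)²) = √43, |v| = √(4² + 3² + 2² + 1²) = √30, so |u||v| = √(43·30) = √1290.
cos θ = (u·v)/(|u||v|) = -21/√1290 ≈ -0.584688
θ = arccos(-0.584688) ≈ 125.78°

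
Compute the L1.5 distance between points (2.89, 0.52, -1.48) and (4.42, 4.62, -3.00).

(Σ|x_i - y_i|^1.5)^(1/1.5) = (|2.89 - 4.42|^1.5 + |0.52 - 4.62|^1.5 + |-1.48 - (-3)|^1.5)^(1/1.5)
= (1.53^1.5 + 4.1^1.5 + 1.52^1.5)^(1/1.5) ≈ (1.8925 + 8.3019 + 1.874)^(1/1.5) = (12.0684)^(1/1.5) ≈ 5.2614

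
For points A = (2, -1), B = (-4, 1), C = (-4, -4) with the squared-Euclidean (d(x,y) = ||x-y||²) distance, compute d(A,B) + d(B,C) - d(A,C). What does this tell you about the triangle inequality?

d(A,B) = 6² + 2² = 40, d(B,C) = 0² + 5² = 25, d(A,C) = 6² + 3² = 45.
d(A,B) + d(B,C) - d(A,C) = 40 + 25 - 45 = 65 - 45 = 20. This is ≥ 0, so the triangle inequality holds for these points.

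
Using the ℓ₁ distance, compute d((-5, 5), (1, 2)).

Σ|x_i - y_i| = |-5 - 1| + |5 - 2| = 6 + 3 = 9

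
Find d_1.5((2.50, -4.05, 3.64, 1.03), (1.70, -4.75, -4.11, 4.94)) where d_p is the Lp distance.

(Σ|x_i - y_i|^1.5)^(1/1.5) = (|2.5 - 1.7|^1.5 + |-4.05 - (-4.75)|^1.5 + |3.64 - (-4.11)|^1.5 + |1.03 - 4.94|^1.5)^(1/1.5)
= (0.8^1.5 + 0.7^1.5 + 7.75^1.5 + 3.91^1.5)^(1/1.5) ≈ (0.7155 + 0.5857 + 21.5751 + 7.7315)^(1/1.5) = (30.6078)^(1/1.5) ≈ 9.7849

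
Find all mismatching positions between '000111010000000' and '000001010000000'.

Differing positions: 4, 5. Hamming distance = 2.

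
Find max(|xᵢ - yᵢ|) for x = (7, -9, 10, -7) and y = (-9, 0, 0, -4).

max(|x_i - y_i|) = max(|7 - (-9)|, |-9 - 0|, |10 - 0|, |-7 - (-4)|) = max(16, 9, 10, 3) = 16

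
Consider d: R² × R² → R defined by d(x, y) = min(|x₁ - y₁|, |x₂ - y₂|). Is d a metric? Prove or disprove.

No. d fails identity of indiscernibles: take x = (-3, 0) and y = (-3, 2). Then d(x,y) = min(|-3 - (-3)|, |0 - 2|) = min(0, 2) = 0, yet x ≠ y.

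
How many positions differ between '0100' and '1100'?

Differing positions: 1. Hamming distance = 1.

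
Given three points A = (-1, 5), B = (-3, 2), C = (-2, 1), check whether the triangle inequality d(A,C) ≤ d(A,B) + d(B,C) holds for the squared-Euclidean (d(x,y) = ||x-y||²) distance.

d(A,B) = 2² + 3² = 13, d(B,C) = 1² + 1² = 2, d(A,C) = 1² + 4² = 17.
d(A,C) = 17 > 13 + 2 = 15. Triangle inequality is VIOLATED. (Squared-Euclidean is not a metric — this is a counterexample.)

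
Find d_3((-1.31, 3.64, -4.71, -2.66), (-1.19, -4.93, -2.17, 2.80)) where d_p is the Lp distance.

(Σ|x_i - y_i|^3)^(1/3) = (|-1.31 - (-1.19)|^3 + |3.64 - (-4.93)|^3 + |-4.71 - (-2.17)|^3 + |-2.66 - 2.8|^3)^(1/3)
= (0.12^3 + 8.57^3 + 2.54^3 + 5.46^3)^(1/3) ≈ (0.0017 + 629.4228 + 16.3871 + 162.7713)^(1/3) = (808.5829)^(1/3) ≈ 9.3163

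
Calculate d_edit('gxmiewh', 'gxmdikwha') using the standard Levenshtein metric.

Let D[i][j] be the edit distance between the first i characters of 'gxmiewh' and the first j characters of 'gxmdikwha', with D[i][0] = i, D[0][j] = j, and D[i][j] = D[i-1][j-1] if the characters match, else 1 + min(D[i-1][j], D[i][j-1], D[i-1][j-1]). Filling the table (rows: prefixes of 'gxmiewh', columns: prefixes of 'gxmdikwha'):
     ε  g  x  m  d  i  k  w  h  a
  ε  0  1  2  3  4  5  6  7  8  9
  g  1  0  1  2  3  4  5  6  7  8
  x  2  1  0  1  2  3  4  5  6  7
  m  3  2  1  0  1  2  3  4  5  6
  i  4  3  2  1  1  1  2  3  4  5
  e  5  4  3  2  2  2  2  3  4  5
  w  6  5  4  3  3  3  3  2  3  4
  h  7  6  5  4  4  4  4  3  2  3
The bottom-right entry gives D[7][9] = 3, so no sequence of fewer than 3 edits works. Backtracking through the table gives one optimal edit sequence (3 edits):
  gxmiewh → gxmdiewh (ins d @4)
  gxmdiewh → gxmdikwh (sub e→k @6)
  gxmdikwh → gxmdikwha (ins a @9)
Edit distance = 3.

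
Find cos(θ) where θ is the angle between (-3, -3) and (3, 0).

With u = (-3, -3), v = (3, 0):
u·v = (-3)·3 + (-3)·0 = (-9) + 0 = -9.
|u| = √((-3)² + (-3)²) = √18, |v| = √(3² + 0²) = √9, so |u||v| = √(18·9) = √162.
cos θ = (u·v)/(|u||v|) = -9/√162 ≈ -0.7071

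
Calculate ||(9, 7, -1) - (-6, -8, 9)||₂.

√(Σ(x_i - y_i)²) = √((9 - (-6))² + (7 - (-8))² + (-1 - 9)²)
= √(15² + 15² + (-10)²) = √(225 + 225 + 100) = √550 ≈ 23.4521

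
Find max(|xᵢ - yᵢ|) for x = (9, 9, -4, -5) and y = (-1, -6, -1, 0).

max(|x_i - y_i|) = max(|9 - (-1)|, |9 - (-6)|, |-4 - (-1)|, |-5 - 0|) = max(10, 15, 3, 5) = 15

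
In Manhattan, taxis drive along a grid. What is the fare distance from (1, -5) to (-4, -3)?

Σ|x_i - y_i| = |1 - (-4)| + |-5 - (-3)| = 5 + 2 = 7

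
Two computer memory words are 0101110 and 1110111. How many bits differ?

Differing positions: 1, 3, 4, 7. Hamming distance = 4.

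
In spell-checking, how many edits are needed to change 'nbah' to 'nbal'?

Let D[i][j] be the edit distance between the first i characters of 'nbah' and the first j characters of 'nbal', with D[i][0] = i, D[0][j] = j, and D[i][j] = D[i-1][j-1] if the characters match, else 1 + min(D[i-1][j], D[i][j-1], D[i-1][j-1]). Filling the table (rows: prefixes of 'nbah', columns: prefixes of 'nbal'):
     ε  n  b  a  l
  ε  0  1  2  3  4
  n  1  0  1  2  3
  b  2  1  0  1  2
  a  3  2  1  0  1
  h  4  3  2  1  1
The bottom-right entry gives D[4][4] = 1, so no sequence of fewer than 1 edit works. Backtracking through the table gives one optimal edit sequence (1 edit):
  nbah → nbal (sub h→l @4)
Edit distance = 1.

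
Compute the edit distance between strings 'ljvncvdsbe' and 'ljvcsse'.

Let D[i][j] be the edit distance between the first i characters of 'ljvncvdsbe' and the first j characters of 'ljvcsse', with D[i][0] = i, D[0][j] = j, and D[i][j] = D[i-1][j-1] if the characters match, else 1 + min(D[i-1][j], D[i][j-1], D[i-1][j-1]). Filling the table (rows: prefixes of 'ljvncvdsbe', columns: prefixes of 'ljvcsse'):
     ε  l  j  v  c  s  s  e
  ε  0  1  2  3  4  5  6  7
  l  1  0  1  2  3  4  5  6
  j  2  1  0  1  2  3  4  5
  v  3  2  1  0  1  2  3  4
  n  4  3  2  1  1  2  3  4
  c  5  4  3  2  1  2  3  4
  v  6  5  4  3  2  2  3  4
  d  7  6  5  4  3  3  3  4
  s  8  7  6  5  4  3  3  4
  b  9  8  7  6  5  4  4  4
  e 10  9  8  7  6  5  5  4
The bottom-right entry gives D[10][7] = 4, so no sequence of fewer than 4 edits works. Backtracking through the table gives one optimal edit sequence (4 edits):
  ljvncvdsbe → ljvcvdsbe (del n @4)
  ljvcvdsbe → ljvcdsbe (del v @5)
  ljvcdsbe → ljvcsbe (del d @5)
  ljvcsbe → ljvcsse (sub b→s @6)
Edit distance = 4.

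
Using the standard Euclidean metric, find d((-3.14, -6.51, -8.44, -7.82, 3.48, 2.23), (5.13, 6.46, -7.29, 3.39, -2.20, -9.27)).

√(Σ(x_i - y_i)²) = √((-3.14 - 5.13)² + (-6.51 - 6.46)² + (-8.44 - (-7.29))² + (-7.82 - 3.39)² + (3.48 - (-2.2))² + (2.23 - (-9.27))²)
= √((-8.27)² + (-12.97)² + (-1.15)² + (-11.21)² + 5.68² + 11.5²) = √(68.3929 + 168.2209 + 1.3225 + 125.6641 + 32.2624 + 132.25) = √528.1128 ≈ 22.9807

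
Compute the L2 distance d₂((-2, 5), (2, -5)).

√(Σ(x_i - y_i)²) = √((-2 - 2)² + (5 - (-5))²)
= √((-4)² + 10²) = √(16 + 100) = √116 ≈ 10.7703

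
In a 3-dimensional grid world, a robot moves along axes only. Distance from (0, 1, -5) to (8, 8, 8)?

Σ|x_i - y_i| = |0 - 8| + |1 - 8| + |-5 - 8| = 8 + 7 + 13 = 28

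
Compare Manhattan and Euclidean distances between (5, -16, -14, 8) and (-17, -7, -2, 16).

L1 = |5 - (-17)| + |-16 - (-7)| + |-14 - (-2)| + |8 - 16| = 22 + 9 + 12 + 8 = 51
L2 = √(22² + 9² + 12² + 8²) = √773 ≈ 27.8029
L1 ≥ L2 always (equality iff movement is along one axis); L1 > L2 here.
Ratio L1/L2 = 51/√773 ≈ 1.8343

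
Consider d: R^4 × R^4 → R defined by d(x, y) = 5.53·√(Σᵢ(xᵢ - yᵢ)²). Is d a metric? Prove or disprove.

Yes. The L2 (Euclidean) norm induces a metric on R^4, and multiplying a metric by a positive constant 5.53 > 0 preserves all four axioms: non-negativity (5.53·||x-y|| ≥ 0), identity (5.53·||x-y|| = 0 ⟺ ||x-y|| = 0 ⟺ x = y), symmetry (||x-y|| = ||y-x||), and the triangle inequality (5.53·||x-z|| ≤ 5.53·||x-y|| + 5.53·||y-z||). So d is a metric.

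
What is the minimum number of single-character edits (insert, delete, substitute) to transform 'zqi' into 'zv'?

Let D[i][j] be the edit distance between the first i characters of 'zqi' and the first j characters of 'zv', with D[i][0] = i, D[0][j] = j, and D[i][j] = D[i-1][j-1] if the characters match, else 1 + min(D[i-1][j], D[i][j-1], D[i-1][j-1]). Filling the table (rows: prefixes of 'zqi', columns: prefixes of 'zv'):
     ε  z  v
  ε  0  1  2
  z  1  0  1
  q  2  1  1
  i  3  2  2
The bottom-right entry gives D[3][2] = 2, so no sequence of fewer than 2 edits works. Backtracking through the table gives one optimal edit sequence (2 edits):
  zqi → zi (del q @2)
  zi → zv (sub i→v @2)
Edit distance = 2.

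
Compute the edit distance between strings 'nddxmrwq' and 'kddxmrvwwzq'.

Let D[i][j] be the edit distance between the first i characters of 'nddxmrwq' and the first j characters of 'kddxmrvwwzq', with D[i][0] = i, D[0][j] = j, and D[i][j] = D[i-1][j-1] if the characters match, else 1 + min(D[i-1][j], D[i][j-1], D[i-1][j-1]). Filling the table (rows: prefixes of 'nddxmrwq', columns: prefixes of 'kddxmrvwwzq'):
     ε  k  d  d  x  m  r  v  w  w  z  q
  ε  0  1  2  3  4  5  6  7  8  9 10 11
  n  1  1  2  3  4  5  6  7  8  9 10 11
  d  2  2  1  2  3  4  5  6  7  8  9 10
  d  3  3  2  1  2  3  4  5  6  7  8  9
  x  4  4  3  2  1  2  3  4  5  6  7  8
  m  5  5  4  3  2  1  2  3  4  5  6  7
  r  6  6  5  4  3  2  1  2  3  4  5  6
  w  7  7  6  5  4  3  2  2  2  3  4  5
  q  8  8  7  6  5  4  3  3  3  3  4  4
The bottom-right entry gives D[8][11] = 4, so no sequence of fewer than 4 edits works. Backtracking through the table gives one optimal edit sequence (4 edits):
  nddxmrwq → kddxmrwq (sub n→k @1)
  kddxmrwq → kddxmrvwq (ins v @7)
  kddxmrvwq → kddxmrvwwq (ins w @8)
  kddxmrvwwq → kddxmrvwwzq (ins z @10)
Edit distance = 4.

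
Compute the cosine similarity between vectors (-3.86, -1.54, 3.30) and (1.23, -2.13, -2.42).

With u = (-3.86, -1.54, 3.30), v = (1.23, -2.13, -2.42):
u·v = (-3.86)·1.23 + (-1.54)·(-2.13) + 3.3·(-2.42) = (-4.7478) + 3.2802 + (-7.986) = -9.4536.
|u| = √((-3.86)² + (-1.54)² + 3.3²) = √(14.8996 + 2.3716 + 10.89) = √28.1612, |v| = √(1.23² + (-2.13)² + (-2.42)²) = √(1.5129 + 4.5369 + 5.8564) = √11.9062.
cos θ = (u·v)/(|u||v|) = -9.4536/(√28.1612·√11.9062) ≈ -0.5163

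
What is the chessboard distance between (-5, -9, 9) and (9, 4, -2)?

max(|x_i - y_i|) = max(|-5 - 9|, |-9 - 4|, |9 - (-2)|) = max(14, 13, 11) = 14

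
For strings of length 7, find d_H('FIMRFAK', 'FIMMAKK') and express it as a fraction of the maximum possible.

Differing positions: 4, 5, 6. Hamming distance = 3. The maximum possible Hamming distance for length-7 strings is 7, so d_H/7 = 3/7 ≈ 0.4286.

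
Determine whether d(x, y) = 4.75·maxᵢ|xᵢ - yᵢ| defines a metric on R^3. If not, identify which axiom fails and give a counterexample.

Yes. The L∞ (Chebyshev) norm induces a metric on R^3, and multiplying a metric by a positive constant 4.75 > 0 preserves all four axioms: non-negativity (4.75·||x-y|| ≥ 0), identity (4.75·||x-y|| = 0 ⟺ ||x-y|| = 0 ⟺ x = y), symmetry (||x-y|| = ||y-x||), and the triangle inequality (4.75·||x-z|| ≤ 4.75·||x-y|| + 4.75·||y-z||). So d is a metric.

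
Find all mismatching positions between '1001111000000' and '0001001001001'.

Differing positions: 1, 5, 6, 10, 13. Hamming distance = 5.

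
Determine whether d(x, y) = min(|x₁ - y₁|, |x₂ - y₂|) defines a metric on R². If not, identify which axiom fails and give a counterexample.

No. d fails identity of indiscernibles: take x = (4, 0) and y = (4, 1). Then d(x,y) = min(|4 - 4|, |0 - 1|) = min(0, 1) = 0, yet x ≠ y.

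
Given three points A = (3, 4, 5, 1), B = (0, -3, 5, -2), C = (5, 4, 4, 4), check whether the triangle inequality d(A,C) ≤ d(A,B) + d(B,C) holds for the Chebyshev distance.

d(A,B) = max(3, 7, 0, 3) = 7, d(B,C) = max(5, 7, 1, 6) = 7, d(A,C) = max(2, 0, 1, 3) = 3.
d(A,C) = 3 ≤ 7 + 7 = 14. Triangle inequality is satisfied.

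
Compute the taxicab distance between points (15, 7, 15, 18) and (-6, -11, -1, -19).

Σ|x_i - y_i| = |15 - (-6)| + |7 - (-11)| + |15 - (-1)| + |18 - (-19)| = 21 + 18 + 16 + 37 = 92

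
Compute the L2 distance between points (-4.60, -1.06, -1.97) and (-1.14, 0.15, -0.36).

(Σ|x_i - y_i|^2)^(1/2) = (|-4.6 - (-1.14)|^2 + |-1.06 - 0.15|^2 + |-1.97 - (-0.36)|^2)^(1/2)
= (3.46^2 + 1.21^2 + 1.61^2)^(1/2) = (11.9716 + 1.4641 + 2.5921)^(1/2) = (16.0278)^(1/2) ≈ 4.0035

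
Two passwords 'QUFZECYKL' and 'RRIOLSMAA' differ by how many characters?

Differing positions: 1, 2, 3, 4, 5, 6, 7, 8, 9. Hamming distance = 9.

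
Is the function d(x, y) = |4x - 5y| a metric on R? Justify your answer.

No. d fails symmetry: d(1, 7) = |4·1 - 5·7| = |-31| = 31, but d(7, 1) = |4·7 - 5·1| = |23| = 23. Since 31 ≠ 23, d(x,y) ≠ d(y,x) in general.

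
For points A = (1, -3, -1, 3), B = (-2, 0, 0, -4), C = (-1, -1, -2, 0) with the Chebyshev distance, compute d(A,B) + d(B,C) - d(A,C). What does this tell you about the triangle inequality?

d(A,B) = max(3, 3, 1, 7) = 7, d(B,C) = max(1, 1, 2, 4) = 4, d(A,C) = max(2, 2, 1, 3) = 3.
d(A,B) + d(B,C) - d(A,C) = 7 + 4 - 3 = 11 - 3 = 8. This is ≥ 0, so the triangle inequality holds for these points.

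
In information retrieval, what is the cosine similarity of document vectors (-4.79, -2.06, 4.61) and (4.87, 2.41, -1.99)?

With u = (-4.79, -2.06, 4.61), v = (4.87, 2.41, -1.99):
u·v = (-4.79)·4.87 + (-2.06)·2.41 + 4.61·(-1.99) = (-23.3273) + (-4.9646) + (-9.1739) = -37.4658.
|u| = √((-4.79)² + (-2.06)² + 4.61²) = √(22.9441 + 4.2436 + 21.2521) = √48.4398, |v| = √(4.87² + 2.41² + (-1.99)²) = √(23.7169 + 5.8081 + 3.9601) = √33.4851.
cos θ = (u·v)/(|u||v|) = -37.4658/(√48.4398·√33.4851) ≈ -0.9303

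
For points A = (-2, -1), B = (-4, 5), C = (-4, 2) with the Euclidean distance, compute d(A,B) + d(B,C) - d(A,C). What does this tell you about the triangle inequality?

d(A,B) = √(2² + 6²) = √40 ≈ 6.3246, d(B,C) = √(0² + 3²) = √9 = 3, d(A,C) = √(2² + 3²) = √13 ≈ 3.6056.
d(A,B) + d(B,C) - d(A,C) = 6.3246 + 3 - 3.6056 = 9.3246 - 3.6056 = 5.719 (to 4 decimal places). This is ≥ 0, so the triangle inequality holds for these points.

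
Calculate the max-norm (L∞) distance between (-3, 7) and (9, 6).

max(|x_i - y_i|) = max(|-3 - 9|, |7 - 6|) = max(12, 1) = 12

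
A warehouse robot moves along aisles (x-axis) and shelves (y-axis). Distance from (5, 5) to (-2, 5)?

Σ|x_i - y_i| = |5 - (-2)| + |5 - 5| = 7 + 0 = 7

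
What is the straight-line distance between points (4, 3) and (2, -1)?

√(Σ(x_i - y_i)²) = √((4 - 2)² + (3 - (-1))²)
= √(2² + 4²) = √(4 + 16) = √20 ≈ 4.4721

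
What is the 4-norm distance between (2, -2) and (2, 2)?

(Σ|x_i - y_i|^4)^(1/4) = (|2 - 2|^4 + |-2 - 2|^4)^(1/4)
= (0^4 + 4^4)^(1/4) = (0 + 256)^(1/4) = (256)^(1/4) = 4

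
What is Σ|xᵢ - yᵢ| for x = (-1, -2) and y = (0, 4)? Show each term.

Σ|x_i - y_i| = |-1 - 0| + |-2 - 4| = 1 + 6 = 7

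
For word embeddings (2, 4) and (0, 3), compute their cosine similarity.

With u = (2, 4), v = (0, 3):
u·v = 2·0 + 4·3 = 0 + 12 = 12.
|u| = √(2² + 4²) = √20, |v| = √(0² + 3²) = √9, so |u||v| = √(20·9) = √180.
cos θ = (u·v)/(|u||v|) = 12/√180 ≈ 0.8944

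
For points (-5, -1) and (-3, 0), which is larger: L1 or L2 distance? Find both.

L1 = |-5 - (-3)| + |-1 - 0| = 2 + 1 = 3
L2 = √(2² + 1²) = √5 ≈ 2.2361
L1 ≥ L2 always (equality iff movement is along one axis); L1 > L2 here.
Ratio L1/L2 = 3/√5 ≈ 1.3416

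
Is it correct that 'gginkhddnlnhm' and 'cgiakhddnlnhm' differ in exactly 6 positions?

Differing positions: 1, 4. Hamming distance = 2, so the claim that d_H = 6 is false.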